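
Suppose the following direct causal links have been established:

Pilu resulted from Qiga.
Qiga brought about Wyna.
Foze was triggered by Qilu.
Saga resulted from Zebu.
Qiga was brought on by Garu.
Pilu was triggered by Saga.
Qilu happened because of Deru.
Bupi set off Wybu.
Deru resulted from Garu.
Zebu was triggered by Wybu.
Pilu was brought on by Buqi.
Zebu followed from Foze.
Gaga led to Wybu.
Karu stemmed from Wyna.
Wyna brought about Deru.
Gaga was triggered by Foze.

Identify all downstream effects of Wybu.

Pilu, Saga, Zebu

Direct effects: Zebu.
2 steps out: Saga.
3 steps out: Pilu.
Not reachable from it: Garu, Qiga, Wyna, Deru, Qilu, Bupi, Karu, Foze, Gaga, Buqi.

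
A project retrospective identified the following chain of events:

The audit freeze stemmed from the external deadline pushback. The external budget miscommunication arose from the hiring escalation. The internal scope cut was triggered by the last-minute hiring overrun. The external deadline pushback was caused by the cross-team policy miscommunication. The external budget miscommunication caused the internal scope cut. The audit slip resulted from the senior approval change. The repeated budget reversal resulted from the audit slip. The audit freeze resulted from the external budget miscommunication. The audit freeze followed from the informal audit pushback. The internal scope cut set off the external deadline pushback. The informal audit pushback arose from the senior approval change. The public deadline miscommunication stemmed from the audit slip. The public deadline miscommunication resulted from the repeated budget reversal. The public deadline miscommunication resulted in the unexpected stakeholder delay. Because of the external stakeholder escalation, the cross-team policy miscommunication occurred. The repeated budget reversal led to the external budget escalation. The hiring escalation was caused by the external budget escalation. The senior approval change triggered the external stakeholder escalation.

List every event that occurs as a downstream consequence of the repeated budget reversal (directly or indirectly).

Direct effects: the public deadline miscommunication, the external budget escalation.
2 steps out: the hiring escalation, the unexpected stakeholder delay.
3 steps out: the external budget miscommunication.
4 steps out: the internal scope cut, the audit freeze.
5 steps out: the external deadline pushback.
Not reachable from it: the senior approval change, the external stakeholder escalation, the audit slip, the last-minute hiring overrun, the cross-team policy miscommunication, the informal audit pushback.

the audit freeze, the external budget escalation, the external budget miscommunication, the external deadline pushback, the hiring escalation, the internal scope cut, the public deadline miscommunication, the unexpected stakeholder delay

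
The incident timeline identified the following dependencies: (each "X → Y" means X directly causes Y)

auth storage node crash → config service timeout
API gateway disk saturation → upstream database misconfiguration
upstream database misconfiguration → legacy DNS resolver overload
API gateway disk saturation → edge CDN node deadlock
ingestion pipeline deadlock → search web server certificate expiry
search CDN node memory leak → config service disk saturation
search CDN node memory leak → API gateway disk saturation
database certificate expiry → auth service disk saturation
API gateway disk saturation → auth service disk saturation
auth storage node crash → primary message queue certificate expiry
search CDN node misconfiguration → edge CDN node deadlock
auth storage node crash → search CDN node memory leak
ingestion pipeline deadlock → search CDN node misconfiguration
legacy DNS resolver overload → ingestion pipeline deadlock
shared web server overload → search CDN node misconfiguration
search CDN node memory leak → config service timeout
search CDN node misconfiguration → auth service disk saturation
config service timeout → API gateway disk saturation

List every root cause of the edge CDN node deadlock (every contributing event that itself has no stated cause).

Tracing upstream from the edge CDN node deadlock: the edge CDN node deadlock ← the search CDN node misconfiguration ← the shared web server overload.
A separate upstream branch: the edge CDN node deadlock ← the API gateway disk saturation ← the search CDN node memory leak ← the auth storage node crash.
Each of those chain origins has no stated cause.

the auth storage node crash, the shared web server overload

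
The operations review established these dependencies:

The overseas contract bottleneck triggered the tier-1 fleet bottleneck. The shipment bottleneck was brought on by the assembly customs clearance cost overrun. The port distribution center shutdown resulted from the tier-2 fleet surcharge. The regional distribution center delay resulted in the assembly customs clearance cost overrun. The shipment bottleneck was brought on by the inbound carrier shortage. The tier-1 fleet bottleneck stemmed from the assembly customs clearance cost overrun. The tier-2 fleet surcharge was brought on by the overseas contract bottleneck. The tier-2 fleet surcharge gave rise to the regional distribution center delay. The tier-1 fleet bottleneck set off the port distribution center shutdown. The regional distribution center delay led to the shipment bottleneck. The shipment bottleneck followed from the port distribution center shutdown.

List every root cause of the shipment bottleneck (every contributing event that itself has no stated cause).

the inbound carrier shortage, the overseas contract bottleneck

Tracing upstream from the shipment bottleneck: the shipment bottleneck ← the regional distribution center delay ← the tier-2 fleet surcharge ← the overseas contract bottleneck.
A separate upstream branch: the shipment bottleneck ← the inbound carrier shortage.
Each of those chain origins has no stated cause.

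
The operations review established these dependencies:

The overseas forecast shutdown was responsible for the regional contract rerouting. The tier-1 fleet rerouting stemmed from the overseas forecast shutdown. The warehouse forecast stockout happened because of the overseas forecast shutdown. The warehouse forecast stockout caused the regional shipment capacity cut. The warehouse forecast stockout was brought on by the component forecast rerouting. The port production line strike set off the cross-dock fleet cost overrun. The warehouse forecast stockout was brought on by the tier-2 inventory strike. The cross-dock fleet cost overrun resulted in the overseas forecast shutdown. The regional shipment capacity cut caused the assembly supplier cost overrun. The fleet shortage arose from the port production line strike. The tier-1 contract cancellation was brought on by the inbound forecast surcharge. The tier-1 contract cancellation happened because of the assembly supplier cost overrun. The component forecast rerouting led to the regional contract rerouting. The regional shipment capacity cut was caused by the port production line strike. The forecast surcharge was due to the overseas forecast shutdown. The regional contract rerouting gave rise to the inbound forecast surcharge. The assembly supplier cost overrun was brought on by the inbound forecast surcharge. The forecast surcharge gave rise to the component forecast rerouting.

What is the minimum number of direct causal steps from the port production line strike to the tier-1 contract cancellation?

Shortest chain: the port production line strike → the regional shipment capacity cut → the assembly supplier cost overrun → the tier-1 contract cancellation.

3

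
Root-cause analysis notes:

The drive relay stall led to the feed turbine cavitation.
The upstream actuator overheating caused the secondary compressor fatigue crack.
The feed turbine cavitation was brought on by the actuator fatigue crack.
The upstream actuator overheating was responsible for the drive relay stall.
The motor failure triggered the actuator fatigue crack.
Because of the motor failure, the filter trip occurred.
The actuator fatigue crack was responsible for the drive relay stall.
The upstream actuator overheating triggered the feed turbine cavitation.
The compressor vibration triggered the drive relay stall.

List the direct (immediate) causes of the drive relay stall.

the actuator fatigue crack, the compressor vibration, the upstream actuator overheating

Upstream contributors include the motor failure, but only the actuator fatigue crack, the compressor vibration, the upstream actuator overheating feed directly into the drive relay stall.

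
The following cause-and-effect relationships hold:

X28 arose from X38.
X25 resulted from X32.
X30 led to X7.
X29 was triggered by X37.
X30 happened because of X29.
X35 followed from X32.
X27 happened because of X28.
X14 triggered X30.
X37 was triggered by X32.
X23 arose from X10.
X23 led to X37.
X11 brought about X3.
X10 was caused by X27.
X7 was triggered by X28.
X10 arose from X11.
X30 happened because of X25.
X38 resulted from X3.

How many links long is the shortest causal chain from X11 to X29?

4

Shortest chain: X11 → X10 → X23 → X37 → X29.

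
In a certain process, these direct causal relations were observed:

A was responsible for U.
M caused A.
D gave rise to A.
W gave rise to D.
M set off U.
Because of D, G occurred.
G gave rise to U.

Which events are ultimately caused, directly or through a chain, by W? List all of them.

A, D, G, U

Direct effects: D.
2 steps out: G, A.
3 steps out: U.
Not reachable from it: M.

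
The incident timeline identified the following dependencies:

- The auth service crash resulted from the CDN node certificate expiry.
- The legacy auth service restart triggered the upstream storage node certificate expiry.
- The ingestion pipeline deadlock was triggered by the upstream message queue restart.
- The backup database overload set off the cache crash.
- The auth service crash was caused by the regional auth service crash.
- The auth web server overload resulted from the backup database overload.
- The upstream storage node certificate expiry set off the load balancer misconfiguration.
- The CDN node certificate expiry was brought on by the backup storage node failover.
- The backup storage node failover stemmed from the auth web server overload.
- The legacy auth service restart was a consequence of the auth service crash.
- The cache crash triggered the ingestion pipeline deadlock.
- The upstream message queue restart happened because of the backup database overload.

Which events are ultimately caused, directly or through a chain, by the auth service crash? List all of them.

the legacy auth service restart, the load balancer misconfiguration, the upstream storage node certificate expiry

Direct effects: the legacy auth service restart.
2 steps out: the upstream storage node certificate expiry.
3 steps out: the load balancer misconfiguration.
Not reachable from it: the backup database overload, the upstream message queue restart, the auth web server overload, the backup storage node failover, the CDN node certificate expiry, the cache crash, the ingestion pipeline deadlock, the regional auth service crash.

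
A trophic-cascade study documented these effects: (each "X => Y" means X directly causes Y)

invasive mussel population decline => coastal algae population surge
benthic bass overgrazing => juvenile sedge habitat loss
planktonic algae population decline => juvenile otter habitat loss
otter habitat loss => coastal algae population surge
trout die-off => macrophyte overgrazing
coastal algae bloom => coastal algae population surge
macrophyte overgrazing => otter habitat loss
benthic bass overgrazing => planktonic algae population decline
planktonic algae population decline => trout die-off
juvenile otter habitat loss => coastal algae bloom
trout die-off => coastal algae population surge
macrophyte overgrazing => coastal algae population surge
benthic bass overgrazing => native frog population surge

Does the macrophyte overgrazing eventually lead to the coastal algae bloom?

No

The macrophyte overgrazing leads to the otter habitat loss, the coastal algae population surge; the coastal algae bloom is not among them.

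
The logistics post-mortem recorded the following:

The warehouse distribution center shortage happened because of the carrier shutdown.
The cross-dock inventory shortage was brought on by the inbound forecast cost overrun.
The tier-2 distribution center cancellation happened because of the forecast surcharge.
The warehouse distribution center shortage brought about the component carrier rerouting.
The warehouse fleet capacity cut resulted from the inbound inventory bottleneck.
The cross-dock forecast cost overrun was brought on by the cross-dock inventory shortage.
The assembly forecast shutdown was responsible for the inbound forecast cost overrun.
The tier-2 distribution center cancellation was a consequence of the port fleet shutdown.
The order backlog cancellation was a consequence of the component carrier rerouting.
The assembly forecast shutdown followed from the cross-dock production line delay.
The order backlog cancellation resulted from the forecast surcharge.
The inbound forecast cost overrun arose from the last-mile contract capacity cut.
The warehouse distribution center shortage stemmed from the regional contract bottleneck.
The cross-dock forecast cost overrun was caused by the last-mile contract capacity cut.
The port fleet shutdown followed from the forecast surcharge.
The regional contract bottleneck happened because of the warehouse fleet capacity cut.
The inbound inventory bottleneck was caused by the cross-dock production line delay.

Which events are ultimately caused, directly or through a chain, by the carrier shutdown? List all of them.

the component carrier rerouting, the order backlog cancellation, the warehouse distribution center shortage

Direct effects: the warehouse distribution center shortage.
2 steps out: the component carrier rerouting.
3 steps out: the order backlog cancellation.
Not reachable from it: the last-mile contract capacity cut, the cross-dock production line delay, the assembly forecast shutdown, the inbound inventory bottleneck, the warehouse fleet capacity cut, the regional contract bottleneck, the forecast surcharge, the inbound forecast cost overrun, the port fleet shutdown, the tier-2 distribution center cancellation, the cross-dock inventory shortage, the cross-dock forecast cost overrun.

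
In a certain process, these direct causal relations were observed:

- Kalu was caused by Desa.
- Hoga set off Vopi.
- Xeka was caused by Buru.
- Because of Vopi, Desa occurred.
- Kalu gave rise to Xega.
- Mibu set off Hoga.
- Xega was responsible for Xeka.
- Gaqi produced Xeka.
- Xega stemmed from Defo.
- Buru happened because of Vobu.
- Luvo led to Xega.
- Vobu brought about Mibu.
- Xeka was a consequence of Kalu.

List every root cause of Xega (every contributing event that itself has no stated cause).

Defo, Luvo, Vobu

Tracing upstream from Xega: Xega ← Kalu ← Desa ← Vopi ← Hoga ← Mibu ← Vobu.
A separate upstream branch: Xega ← Luvo.
A separate upstream branch: Xega ← Defo.
Each of those chain origins has no stated cause.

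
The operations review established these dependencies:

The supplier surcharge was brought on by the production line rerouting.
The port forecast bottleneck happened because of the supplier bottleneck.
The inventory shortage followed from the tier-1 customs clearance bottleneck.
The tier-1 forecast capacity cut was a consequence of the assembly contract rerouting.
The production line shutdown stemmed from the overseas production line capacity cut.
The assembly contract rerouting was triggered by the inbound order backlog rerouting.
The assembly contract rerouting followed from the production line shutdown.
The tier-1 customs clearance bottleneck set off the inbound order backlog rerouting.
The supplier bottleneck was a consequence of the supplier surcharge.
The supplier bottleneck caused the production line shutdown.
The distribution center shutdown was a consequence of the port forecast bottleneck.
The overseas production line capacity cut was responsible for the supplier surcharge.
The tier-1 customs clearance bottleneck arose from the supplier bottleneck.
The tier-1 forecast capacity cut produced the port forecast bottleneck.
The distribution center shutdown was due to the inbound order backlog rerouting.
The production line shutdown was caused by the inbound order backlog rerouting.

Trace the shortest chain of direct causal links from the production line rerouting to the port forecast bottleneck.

the production line rerouting → the supplier surcharge
the supplier surcharge → the supplier bottleneck
the supplier bottleneck → the port forecast bottleneck
Length: 3 steps.

the production line rerouting → the supplier surcharge → the supplier bottleneck → the port forecast bottleneck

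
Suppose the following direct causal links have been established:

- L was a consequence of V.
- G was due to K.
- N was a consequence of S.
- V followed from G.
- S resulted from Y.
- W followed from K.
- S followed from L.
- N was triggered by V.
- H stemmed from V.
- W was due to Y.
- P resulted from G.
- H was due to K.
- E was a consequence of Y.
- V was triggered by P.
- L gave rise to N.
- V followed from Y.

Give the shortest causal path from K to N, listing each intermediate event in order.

K → G
G → V
V → N
Length: 3 steps.

K → G → V → N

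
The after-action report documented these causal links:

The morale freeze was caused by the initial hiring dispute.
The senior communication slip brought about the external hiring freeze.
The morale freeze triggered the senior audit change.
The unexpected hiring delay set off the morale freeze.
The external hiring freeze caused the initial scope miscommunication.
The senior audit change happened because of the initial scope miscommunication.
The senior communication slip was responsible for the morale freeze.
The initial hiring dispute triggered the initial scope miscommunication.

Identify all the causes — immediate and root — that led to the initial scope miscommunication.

the external hiring freeze, the initial hiring dispute, the senior communication slip

Immediate causes of the initial scope miscommunication: the external hiring freeze, the initial hiring dispute.
Further upstream: the senior communication slip.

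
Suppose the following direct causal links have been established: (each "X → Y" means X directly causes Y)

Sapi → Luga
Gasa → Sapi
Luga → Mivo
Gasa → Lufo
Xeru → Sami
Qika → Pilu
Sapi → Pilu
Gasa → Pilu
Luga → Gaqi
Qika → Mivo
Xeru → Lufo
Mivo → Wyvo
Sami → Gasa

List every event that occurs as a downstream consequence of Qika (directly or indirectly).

Direct effects: Pilu, Mivo.
2 steps out: Wyvo.
Not reachable from it: Xeru, Sami, Gasa, Sapi, Luga, Lufo, Gaqi.

Mivo, Pilu, Wyvo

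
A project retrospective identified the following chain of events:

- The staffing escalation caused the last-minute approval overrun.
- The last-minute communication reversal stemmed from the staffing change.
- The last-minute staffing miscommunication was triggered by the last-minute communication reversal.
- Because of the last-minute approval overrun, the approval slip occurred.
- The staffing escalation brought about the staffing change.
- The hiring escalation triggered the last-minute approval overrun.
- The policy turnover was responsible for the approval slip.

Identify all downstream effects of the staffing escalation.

the approval slip, the last-minute approval overrun, the last-minute communication reversal, the last-minute staffing miscommunication, the staffing change

Direct effects: the last-minute approval overrun, the staffing change.
2 steps out: the approval slip, the last-minute communication reversal.
3 steps out: the last-minute staffing miscommunication.
Not reachable from it: the policy turnover, the hiring escalation.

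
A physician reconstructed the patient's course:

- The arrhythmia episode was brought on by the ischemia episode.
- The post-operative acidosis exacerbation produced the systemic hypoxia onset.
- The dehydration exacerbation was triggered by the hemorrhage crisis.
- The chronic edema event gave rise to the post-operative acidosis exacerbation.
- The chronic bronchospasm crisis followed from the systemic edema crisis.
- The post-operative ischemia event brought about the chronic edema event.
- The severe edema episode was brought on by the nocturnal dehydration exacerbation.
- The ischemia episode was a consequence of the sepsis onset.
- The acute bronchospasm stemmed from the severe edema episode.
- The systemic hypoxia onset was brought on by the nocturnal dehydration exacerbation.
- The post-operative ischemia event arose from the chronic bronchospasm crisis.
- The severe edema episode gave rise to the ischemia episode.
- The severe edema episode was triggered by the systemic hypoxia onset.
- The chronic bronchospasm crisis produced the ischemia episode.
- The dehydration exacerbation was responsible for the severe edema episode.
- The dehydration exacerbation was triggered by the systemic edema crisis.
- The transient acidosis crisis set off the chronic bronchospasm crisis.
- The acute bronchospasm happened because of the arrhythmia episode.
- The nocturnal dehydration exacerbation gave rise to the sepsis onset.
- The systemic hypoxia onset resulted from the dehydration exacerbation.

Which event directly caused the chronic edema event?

the post-operative ischemia event

Upstream contributors include the systemic edema crisis, the transient acidosis crisis, the chronic bronchospasm crisis, but only the post-operative ischemia event feeds directly into the chronic edema event.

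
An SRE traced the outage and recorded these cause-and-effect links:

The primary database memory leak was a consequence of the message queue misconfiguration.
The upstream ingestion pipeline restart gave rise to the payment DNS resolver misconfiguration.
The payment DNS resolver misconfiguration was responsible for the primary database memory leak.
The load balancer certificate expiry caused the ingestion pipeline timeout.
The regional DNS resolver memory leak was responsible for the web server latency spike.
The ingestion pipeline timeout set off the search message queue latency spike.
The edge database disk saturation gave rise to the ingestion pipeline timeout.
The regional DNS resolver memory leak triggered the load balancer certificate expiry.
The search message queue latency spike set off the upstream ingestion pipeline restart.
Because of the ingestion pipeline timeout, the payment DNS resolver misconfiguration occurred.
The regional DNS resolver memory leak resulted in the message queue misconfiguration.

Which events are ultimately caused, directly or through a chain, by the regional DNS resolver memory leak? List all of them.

the ingestion pipeline timeout, the load balancer certificate expiry, the message queue misconfiguration, the payment DNS resolver misconfiguration, the primary database memory leak, the search message queue latency spike, the upstream ingestion pipeline restart, the web server latency spike

Direct effects: the load balancer certificate expiry, the web server latency spike, the message queue misconfiguration.
2 steps out: the ingestion pipeline timeout, the primary database memory leak.
3 steps out: the search message queue latency spike, the payment DNS resolver misconfiguration.
4 steps out: the upstream ingestion pipeline restart.
Not reachable from it: the edge database disk saturation.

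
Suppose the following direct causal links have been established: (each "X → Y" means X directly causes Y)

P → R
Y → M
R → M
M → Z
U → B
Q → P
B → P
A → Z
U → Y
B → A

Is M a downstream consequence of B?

Yes

There is a causal chain: B → P → R → M.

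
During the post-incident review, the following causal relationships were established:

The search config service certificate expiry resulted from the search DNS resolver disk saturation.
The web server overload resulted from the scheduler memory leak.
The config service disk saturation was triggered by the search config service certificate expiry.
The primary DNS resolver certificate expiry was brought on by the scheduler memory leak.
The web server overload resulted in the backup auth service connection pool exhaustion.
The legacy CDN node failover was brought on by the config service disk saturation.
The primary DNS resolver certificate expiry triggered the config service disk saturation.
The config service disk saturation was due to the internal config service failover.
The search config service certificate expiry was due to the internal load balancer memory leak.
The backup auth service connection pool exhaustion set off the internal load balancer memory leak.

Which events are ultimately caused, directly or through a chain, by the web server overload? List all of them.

the backup auth service connection pool exhaustion, the config service disk saturation, the internal load balancer memory leak, the legacy CDN node failover, the search config service certificate expiry

Direct effects: the backup auth service connection pool exhaustion.
2 steps out: the internal load balancer memory leak.
3 steps out: the search config service certificate expiry.
4 steps out: the config service disk saturation.
5 steps out: the legacy CDN node failover.
Not reachable from it: the scheduler memory leak, the search DNS resolver disk saturation, the internal config service failover, the primary DNS resolver certificate expiry.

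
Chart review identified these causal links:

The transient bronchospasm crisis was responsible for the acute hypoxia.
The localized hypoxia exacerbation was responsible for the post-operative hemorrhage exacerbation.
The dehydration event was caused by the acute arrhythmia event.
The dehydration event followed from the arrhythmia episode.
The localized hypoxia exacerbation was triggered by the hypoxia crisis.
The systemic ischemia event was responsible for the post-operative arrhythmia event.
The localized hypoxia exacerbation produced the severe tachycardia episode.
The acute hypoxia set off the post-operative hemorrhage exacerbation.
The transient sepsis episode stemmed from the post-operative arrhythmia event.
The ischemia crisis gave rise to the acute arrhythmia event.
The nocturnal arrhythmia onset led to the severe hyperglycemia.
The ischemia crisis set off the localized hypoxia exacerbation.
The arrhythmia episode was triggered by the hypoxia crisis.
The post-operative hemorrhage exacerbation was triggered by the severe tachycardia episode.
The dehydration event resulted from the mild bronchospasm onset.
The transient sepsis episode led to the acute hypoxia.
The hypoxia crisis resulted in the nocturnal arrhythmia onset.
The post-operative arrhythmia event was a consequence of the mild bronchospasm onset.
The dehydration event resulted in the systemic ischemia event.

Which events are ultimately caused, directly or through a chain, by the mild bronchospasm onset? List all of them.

Direct effects: the dehydration event, the post-operative arrhythmia event.
2 steps out: the systemic ischemia event, the transient sepsis episode.
3 steps out: the acute hypoxia.
4 steps out: the post-operative hemorrhage exacerbation.
Not reachable from it: the hypoxia crisis, the nocturnal arrhythmia onset, the ischemia crisis, the severe hyperglycemia, the acute arrhythmia event, the arrhythmia episode, the localized hypoxia exacerbation, the transient bronchospasm crisis, the severe tachycardia episode.

the acute hypoxia, the dehydration event, the post-operative arrhythmia event, the post-operative hemorrhage exacerbation, the systemic ischemia event, the transient sepsis episode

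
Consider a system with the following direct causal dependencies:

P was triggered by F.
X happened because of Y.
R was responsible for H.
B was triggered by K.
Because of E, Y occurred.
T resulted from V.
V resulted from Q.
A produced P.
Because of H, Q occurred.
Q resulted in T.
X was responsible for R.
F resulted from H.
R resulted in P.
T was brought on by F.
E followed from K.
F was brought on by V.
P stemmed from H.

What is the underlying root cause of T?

Tracing upstream from T: T ← Q ← H ← R ← X ← Y ← E ← K.
K has no stated cause, so it is the root.

K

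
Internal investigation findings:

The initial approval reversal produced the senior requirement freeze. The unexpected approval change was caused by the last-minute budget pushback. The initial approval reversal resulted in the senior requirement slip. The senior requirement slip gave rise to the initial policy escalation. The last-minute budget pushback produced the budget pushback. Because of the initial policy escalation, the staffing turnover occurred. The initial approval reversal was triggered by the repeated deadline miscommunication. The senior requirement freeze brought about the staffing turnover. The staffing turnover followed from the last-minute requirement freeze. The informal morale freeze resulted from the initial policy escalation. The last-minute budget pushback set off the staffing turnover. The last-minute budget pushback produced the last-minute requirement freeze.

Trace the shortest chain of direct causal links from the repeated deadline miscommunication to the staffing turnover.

the repeated deadline miscommunication → the initial approval reversal → the senior requirement freeze → the staffing turnover

the repeated deadline miscommunication → the initial approval reversal
the initial approval reversal → the senior requirement freeze
the senior requirement freeze → the staffing turnover
Length: 3 steps.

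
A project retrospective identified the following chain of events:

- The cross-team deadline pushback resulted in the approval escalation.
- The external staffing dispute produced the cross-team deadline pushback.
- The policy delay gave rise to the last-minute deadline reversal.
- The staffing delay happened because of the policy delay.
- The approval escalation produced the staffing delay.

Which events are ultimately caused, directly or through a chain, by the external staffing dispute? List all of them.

Direct effects: the cross-team deadline pushback.
2 steps out: the approval escalation.
3 steps out: the staffing delay.
Not reachable from it: the policy delay, the last-minute deadline reversal.

the approval escalation, the cross-team deadline pushback, the staffing delay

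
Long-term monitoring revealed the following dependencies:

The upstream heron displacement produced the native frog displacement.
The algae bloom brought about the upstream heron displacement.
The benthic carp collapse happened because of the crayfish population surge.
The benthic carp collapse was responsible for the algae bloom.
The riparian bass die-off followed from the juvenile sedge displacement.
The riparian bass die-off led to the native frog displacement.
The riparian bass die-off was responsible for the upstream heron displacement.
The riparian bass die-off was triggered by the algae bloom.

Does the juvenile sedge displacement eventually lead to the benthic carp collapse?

The juvenile sedge displacement leads to the riparian bass die-off, the upstream heron displacement, the native frog displacement; the benthic carp collapse is not among them.

No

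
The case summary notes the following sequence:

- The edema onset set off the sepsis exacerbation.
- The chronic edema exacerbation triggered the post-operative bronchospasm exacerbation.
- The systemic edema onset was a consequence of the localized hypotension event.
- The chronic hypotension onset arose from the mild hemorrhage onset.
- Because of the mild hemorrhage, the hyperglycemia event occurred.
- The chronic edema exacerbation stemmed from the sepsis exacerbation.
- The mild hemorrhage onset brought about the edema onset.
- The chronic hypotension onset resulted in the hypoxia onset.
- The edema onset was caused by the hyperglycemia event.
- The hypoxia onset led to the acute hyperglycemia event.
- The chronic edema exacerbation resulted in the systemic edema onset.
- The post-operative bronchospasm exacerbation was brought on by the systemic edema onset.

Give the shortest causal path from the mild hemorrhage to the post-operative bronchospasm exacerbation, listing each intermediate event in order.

the mild hemorrhage → the hyperglycemia event
the hyperglycemia event → the edema onset
the edema onset → the sepsis exacerbation
the sepsis exacerbation → the chronic edema exacerbation
the chronic edema exacerbation → the post-operative bronchospasm exacerbation
Length: 5 steps.

the mild hemorrhage → the hyperglycemia event → the edema onset → the sepsis exacerbation → the chronic edema exacerbation → the post-operative bronchospasm exacerbation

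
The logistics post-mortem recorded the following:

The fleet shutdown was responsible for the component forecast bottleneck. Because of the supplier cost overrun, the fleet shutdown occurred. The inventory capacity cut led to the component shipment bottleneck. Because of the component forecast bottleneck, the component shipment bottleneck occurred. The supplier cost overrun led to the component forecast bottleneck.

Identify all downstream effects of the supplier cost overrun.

Direct effects: the fleet shutdown, the component forecast bottleneck.
2 steps out: the component shipment bottleneck.
Not reachable from it: the inventory capacity cut.

the component forecast bottleneck, the component shipment bottleneck, the fleet shutdown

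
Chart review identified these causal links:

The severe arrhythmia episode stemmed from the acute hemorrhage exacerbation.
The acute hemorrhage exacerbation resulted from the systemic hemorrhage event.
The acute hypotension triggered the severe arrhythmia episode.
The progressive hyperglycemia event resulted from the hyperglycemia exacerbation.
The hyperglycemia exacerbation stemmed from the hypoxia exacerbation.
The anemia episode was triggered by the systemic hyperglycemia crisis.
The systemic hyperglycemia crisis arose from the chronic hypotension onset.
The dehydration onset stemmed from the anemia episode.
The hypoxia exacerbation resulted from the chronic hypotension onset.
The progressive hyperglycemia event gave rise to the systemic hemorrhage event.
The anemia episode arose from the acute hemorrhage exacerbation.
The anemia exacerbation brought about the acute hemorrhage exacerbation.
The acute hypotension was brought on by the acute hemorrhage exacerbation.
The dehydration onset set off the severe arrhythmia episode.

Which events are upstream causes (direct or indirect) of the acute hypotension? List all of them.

Immediate cause of the acute hypotension: the acute hemorrhage exacerbation.
Further upstream: the chronic hypotension onset, the hypoxia exacerbation, the hyperglycemia exacerbation, the anemia exacerbation, the progressive hyperglycemia event, the systemic hemorrhage event.

the acute hemorrhage exacerbation, the anemia exacerbation, the chronic hypotension onset, the hyperglycemia exacerbation, the hypoxia exacerbation, the progressive hyperglycemia event, the systemic hemorrhage event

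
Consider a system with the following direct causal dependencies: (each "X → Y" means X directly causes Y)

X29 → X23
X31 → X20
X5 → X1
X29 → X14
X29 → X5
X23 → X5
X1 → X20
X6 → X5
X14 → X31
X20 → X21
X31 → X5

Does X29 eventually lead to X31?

Yes

There is a causal chain: X29 → X14 → X31.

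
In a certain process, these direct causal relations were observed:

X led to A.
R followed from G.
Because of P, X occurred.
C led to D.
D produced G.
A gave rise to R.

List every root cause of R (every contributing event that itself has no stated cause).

C, P

Tracing upstream from R: R ← G ← D ← C.
A separate upstream branch: R ← A ← X ← P.
Each of those chain origins has no stated cause.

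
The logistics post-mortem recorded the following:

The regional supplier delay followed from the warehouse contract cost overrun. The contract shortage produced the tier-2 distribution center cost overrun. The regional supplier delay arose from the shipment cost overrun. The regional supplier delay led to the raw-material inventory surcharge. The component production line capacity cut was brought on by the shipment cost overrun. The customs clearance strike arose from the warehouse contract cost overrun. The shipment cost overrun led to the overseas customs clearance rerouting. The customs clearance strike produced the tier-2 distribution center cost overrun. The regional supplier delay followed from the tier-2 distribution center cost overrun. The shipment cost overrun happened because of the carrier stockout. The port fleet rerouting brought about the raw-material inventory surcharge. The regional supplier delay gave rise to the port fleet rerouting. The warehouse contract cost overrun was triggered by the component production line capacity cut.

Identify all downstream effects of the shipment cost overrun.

the component production line capacity cut, the customs clearance strike, the overseas customs clearance rerouting, the port fleet rerouting, the raw-material inventory surcharge, the regional supplier delay, the tier-2 distribution center cost overrun, the warehouse contract cost overrun

Direct effects: the component production line capacity cut, the overseas customs clearance rerouting, the regional supplier delay.
2 steps out: the warehouse contract cost overrun, the port fleet rerouting, the raw-material inventory surcharge.
3 steps out: the customs clearance strike.
4 steps out: the tier-2 distribution center cost overrun.
Not reachable from it: the carrier stockout, the contract shortage.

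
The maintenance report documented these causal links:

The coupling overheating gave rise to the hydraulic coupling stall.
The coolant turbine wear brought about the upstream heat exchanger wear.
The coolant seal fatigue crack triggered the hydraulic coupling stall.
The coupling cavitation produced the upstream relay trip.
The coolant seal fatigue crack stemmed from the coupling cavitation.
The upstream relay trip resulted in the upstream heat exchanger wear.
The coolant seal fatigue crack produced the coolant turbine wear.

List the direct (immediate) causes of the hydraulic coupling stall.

the coolant seal fatigue crack, the coupling overheating

Upstream contributors include the coupling cavitation, but only the coolant seal fatigue crack, the coupling overheating feed directly into the hydraulic coupling stall.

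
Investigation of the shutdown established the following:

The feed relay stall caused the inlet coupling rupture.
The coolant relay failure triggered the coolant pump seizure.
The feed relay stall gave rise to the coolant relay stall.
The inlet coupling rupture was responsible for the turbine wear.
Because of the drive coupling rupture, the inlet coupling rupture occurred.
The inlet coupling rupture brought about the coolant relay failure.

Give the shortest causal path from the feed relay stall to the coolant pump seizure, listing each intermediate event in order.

the feed relay stall → the inlet coupling rupture → the coolant relay failure → the coolant pump seizure

the feed relay stall → the inlet coupling rupture
the inlet coupling rupture → the coolant relay failure
the coolant relay failure → the coolant pump seizure
Length: 3 steps.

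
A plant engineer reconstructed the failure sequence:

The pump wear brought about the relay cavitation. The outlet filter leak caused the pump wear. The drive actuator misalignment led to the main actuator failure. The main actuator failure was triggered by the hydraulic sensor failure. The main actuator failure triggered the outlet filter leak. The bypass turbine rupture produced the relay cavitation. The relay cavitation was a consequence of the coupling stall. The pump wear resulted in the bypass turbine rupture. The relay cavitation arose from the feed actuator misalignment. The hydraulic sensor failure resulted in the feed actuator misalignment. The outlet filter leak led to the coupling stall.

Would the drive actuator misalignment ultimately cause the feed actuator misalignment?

No

The drive actuator misalignment leads to the main actuator failure, the outlet filter leak, the pump wear, the coupling stall, the bypass turbine rupture, the relay cavitation; the feed actuator misalignment is not among them.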